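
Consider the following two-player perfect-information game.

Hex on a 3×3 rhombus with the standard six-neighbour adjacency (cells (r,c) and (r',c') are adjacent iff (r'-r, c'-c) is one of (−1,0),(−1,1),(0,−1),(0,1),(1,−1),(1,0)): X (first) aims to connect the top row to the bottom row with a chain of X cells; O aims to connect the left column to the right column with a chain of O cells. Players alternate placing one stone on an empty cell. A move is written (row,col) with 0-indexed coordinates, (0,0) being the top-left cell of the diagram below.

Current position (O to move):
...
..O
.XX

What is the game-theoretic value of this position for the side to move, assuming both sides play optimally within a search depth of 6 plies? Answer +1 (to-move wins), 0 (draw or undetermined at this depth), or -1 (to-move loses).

value(.../..O/.XX, O) = +1

p1 O@[.../..O/.XX]: (0,0)[O../..O/.XX]-1 (0,1)[.O./..O/.XX]+1* (0,2)[..O/..O/.XX]-1 (1,0)[.../O.O/.XX]-1 (1,1)[.../.OO/.XX]+1 (2,0)[.../..O/OXX]-1
p2 X@[.O./..O/.XX]: (0,0)[XO./..O/.XX]-1* (0,2)[.OX/..O/.XX]-1 (1,0)[.O./X.O/.XX]-1 (1,1)[.O./.XO/.XX]-1 (2,0)[.O./..O/XXX]-1
p3 O@[XO./..O/.XX]: (0,2)[XOO/..O/.XX]-1 (1,0)[XO./O.O/.XX]+1* (1,1)[XO./.OO/.XX]+1 (2,0)[XO./..O/OXX]-1
p4 X@[XO./O.O/.XX]: (0,2)[XOX/O.O/.XX]-1* (1,1)[XO./OXO/.XX]-1 (2,0)[XO./O.O/XXX]-1
p5 O@[XOX/O.O/.XX]: (1,1)[XOX/OOO/.XX]+1* (2,0)[XOX/O.O/OXX]-1
p6 X@[XOX/OOO/.XX] terminal -1; root [.../..O/.XX] d6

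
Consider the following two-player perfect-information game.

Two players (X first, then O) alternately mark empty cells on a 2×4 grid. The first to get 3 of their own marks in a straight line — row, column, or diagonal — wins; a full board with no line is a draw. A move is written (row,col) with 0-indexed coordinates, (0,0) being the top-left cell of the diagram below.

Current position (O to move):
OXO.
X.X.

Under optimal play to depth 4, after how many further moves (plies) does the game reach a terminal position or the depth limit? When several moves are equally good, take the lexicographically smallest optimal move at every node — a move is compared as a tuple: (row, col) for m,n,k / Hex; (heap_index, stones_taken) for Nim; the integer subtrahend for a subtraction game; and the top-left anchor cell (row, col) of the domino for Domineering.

[OXO./X.X.] O move#1: (0,3):-1/OXOO/X.X., (1,1):+0/OXO./XOX.*, (1,3):-1/OXO./X.XO
[OXO./XOX.] X move#2: (0,3):+0/OXOX/XOX.*, (1,3):+0/OXO./XOXX
[OXOX/XOX.] O move#3: (1,3):+0/OXOX/XOXO*
[OXOX/XOXO] end (terminal +0, X#4); searched OXO./X.X. to 4

PV length from [OXO./X.X.]: 3 plies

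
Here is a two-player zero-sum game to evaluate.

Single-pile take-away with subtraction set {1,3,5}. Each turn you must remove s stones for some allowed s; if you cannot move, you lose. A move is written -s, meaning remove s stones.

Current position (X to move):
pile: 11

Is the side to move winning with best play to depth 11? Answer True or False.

X winning at [11]: True

[11] X move#1: -1:+1/10*, -3:+1/8, -5:+1/6
[10] O move#2: -1:-1/9*, -3:-1/7, -5:-1/5
[9] X move#3: -1:+1/8*, -3:+1/6, -5:+1/4
[8] O move#4: -1:-1/7*, -3:-1/5, -5:-1/3
[7] X move#5: -1:+1/6*, -3:+1/4, -5:+1/2
[6] O move#6: -1:-1/5*, -3:-1/3, -5:-1/1
[5] X move#7: -1:+1/4*, -3:+1/2, -5:+1/0
[4] O move#8: -1:-1/3*, -3:-1/1
[3] X move#9: -1:+1/2*, -3:+1/0
[2] O move#10: -1:-1/1*
[1] X move#11: -1:+1/0*
[0] end (terminal -1, O#12); searched 11 to 11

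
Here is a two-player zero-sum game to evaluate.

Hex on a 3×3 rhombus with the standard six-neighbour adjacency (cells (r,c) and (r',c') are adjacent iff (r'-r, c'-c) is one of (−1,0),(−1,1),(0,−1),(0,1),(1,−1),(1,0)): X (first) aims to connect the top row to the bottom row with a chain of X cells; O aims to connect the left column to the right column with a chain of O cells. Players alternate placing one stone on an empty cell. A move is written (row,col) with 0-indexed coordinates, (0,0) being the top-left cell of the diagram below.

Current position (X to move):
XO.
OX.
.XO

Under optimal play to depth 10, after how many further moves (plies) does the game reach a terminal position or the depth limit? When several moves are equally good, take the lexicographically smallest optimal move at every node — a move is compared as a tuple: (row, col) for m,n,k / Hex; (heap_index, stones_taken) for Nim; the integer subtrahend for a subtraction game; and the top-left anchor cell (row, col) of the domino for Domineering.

[XO./OX./.XO] X move#1: (0,2):+1/XOX/OX./.XO*, (1,2):-1/XO./OXX/.XO, (2,0):-1/XO./OX./XXO
[XOX/OX./.XO] end (terminal -1, O#2); searched XO./OX./.XO to 10

PV length from [XO./OX./.XO]: 1 ply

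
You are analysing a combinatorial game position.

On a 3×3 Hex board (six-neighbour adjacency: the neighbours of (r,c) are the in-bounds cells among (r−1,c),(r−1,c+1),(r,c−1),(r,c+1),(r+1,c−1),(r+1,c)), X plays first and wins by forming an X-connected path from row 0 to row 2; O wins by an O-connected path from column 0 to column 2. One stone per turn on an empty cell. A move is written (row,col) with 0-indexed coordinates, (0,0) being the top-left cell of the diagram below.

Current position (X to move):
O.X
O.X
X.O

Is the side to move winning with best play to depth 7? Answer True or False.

ply 1, X at O.X/O.X/X.O | (0,1)=+1→OXX/O.X/X.O*; (1,1)=+1→O.X/OXX/X.O; (2,1)=+1→O.X/O.X/XXO
ply 2, O at OXX/O.X/X.O | (1,1)=-1→OXX/OOX/X.O*; (2,1)=-1→OXX/O.X/XOO
ply 3, X at OXX/OOX/X.O | (2,1)=+1→OXX/OOX/XXO*
ply 4: OXX/OOX/XXO is terminal -1 (O); from O.X/O.X/X.O depth 7

X winning at [O.X/O.X/X.O]: True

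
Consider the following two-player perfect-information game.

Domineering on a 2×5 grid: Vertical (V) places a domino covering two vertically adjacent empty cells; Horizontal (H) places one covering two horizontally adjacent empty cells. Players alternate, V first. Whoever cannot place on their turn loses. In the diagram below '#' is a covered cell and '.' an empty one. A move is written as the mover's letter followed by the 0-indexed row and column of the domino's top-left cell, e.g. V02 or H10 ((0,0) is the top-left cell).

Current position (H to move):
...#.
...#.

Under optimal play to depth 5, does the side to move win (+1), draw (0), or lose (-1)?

ply 1, H at ...#./...#. | H00=-1→##.#./...#.*; H01=-1→.###./...#.; H10=-1→...#./##.#.; H11=-1→...#./.###.
ply 2, V at ##.#./...#. | V02=+1→####./..##.*; V04=-1→##.##/...##
ply 3, H at ####./..##. | H10=-1→####./####.*
ply 4, V at ####./####. | V04=+1→#####/#####*
ply 5: #####/##### is terminal -1 (H); from ...#./...#. depth 5

value(...#./...#., H) = -1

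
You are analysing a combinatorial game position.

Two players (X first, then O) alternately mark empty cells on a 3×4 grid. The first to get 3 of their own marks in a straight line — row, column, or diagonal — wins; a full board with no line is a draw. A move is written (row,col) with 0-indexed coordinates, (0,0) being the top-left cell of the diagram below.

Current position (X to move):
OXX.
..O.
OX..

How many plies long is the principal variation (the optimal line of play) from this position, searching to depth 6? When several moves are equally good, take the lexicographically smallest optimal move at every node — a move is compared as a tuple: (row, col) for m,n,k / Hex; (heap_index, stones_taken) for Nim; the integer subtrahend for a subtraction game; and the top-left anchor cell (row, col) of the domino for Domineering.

PV length from [OXX./..O./OX..]: 1 ply

ply 1, X at OXX./..O./OX.. | (0,3)=+1→OXXX/..O./OX..*; (1,0)=+1→OXX./X.O./OX..; (1,1)=+1→OXX./.XO./OX..; (1,3)=-1→OXX./..OX/OX..; (2,2)=-1→OXX./..O./OXX.; (2,3)=-1→OXX./..O./OX.X
ply 2: OXXX/..O./OX.. is terminal -1 (O); from OXX./..O./OX.. depth 6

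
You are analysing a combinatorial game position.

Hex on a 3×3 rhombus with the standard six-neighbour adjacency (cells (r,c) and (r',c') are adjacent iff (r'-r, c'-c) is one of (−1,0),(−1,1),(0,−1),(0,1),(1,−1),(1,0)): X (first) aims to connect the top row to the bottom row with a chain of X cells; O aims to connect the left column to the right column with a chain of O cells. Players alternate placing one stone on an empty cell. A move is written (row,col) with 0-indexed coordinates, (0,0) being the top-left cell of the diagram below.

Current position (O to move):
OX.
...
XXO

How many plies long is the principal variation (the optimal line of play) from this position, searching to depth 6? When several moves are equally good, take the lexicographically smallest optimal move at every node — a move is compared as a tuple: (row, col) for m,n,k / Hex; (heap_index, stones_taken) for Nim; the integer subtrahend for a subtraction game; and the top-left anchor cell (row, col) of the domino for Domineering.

p1 O@[OX./.../XXO]: (0,2)[OXO/.../XXO]-1* (1,0)[OX./O../XXO]-1 (1,1)[OX./.O./XXO]-1 (1,2)[OX./..O/XXO]-1
p2 X@[OXO/.../XXO]: (1,0)[OXO/X../XXO]+1* (1,1)[OXO/.X./XXO]+1 (1,2)[OXO/..X/XXO]+1
p3 O@[OXO/X../XXO] terminal -1; root [OX./.../XXO] d6

PV length from [OX./.../XXO]: 2 plies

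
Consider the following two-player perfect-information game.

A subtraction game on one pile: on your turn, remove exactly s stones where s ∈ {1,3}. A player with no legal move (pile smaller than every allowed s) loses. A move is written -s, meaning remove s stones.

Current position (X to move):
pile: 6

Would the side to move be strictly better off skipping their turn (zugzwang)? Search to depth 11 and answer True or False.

ply 1, X at 6 | -1=-1→5*; -3=-1→3
ply 2, O at 5 | -1=+1→4*; -3=+1→2
ply 3, X at 4 | -1=-1→3*; -3=-1→1
ply 4, O at 3 | -1=+1→2*; -3=+1→0
ply 5, X at 2 | -1=-1→1*
ply 6, O at 1 | -1=+1→0*
ply 7: 0 is terminal -1 (X); from 6 depth 11
pass branch (O moves first from the same position):
  | ply 1, O at 6 | -1=-1→5*; -3=-1→3
  | ply 2, X at 5 | -1=+1→4*; -3=+1→2
  | ply 3, O at 4 | -1=-1→3*; -3=-1→1
  | ply 4, X at 3 | -1=+1→2*; -3=+1→0
  | ply 5, O at 2 | -1=-1→1*
  | ply 6, X at 1 | -1=+1→0*
  | ply 7: 0 is terminal -1 (O); from 6 depth 11
X moving scores -1; X passing scores +1

zugzwang(6, X) = True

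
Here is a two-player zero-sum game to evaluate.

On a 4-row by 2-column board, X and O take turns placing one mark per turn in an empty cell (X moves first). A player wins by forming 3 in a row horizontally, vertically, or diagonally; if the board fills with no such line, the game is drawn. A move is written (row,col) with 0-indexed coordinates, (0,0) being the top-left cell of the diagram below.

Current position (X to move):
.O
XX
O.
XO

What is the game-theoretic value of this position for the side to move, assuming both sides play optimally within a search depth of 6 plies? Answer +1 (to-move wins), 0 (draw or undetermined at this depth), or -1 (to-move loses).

value(.O/XX/O./XO, X) = 0

p1 X@[.O/XX/O./XO]: (0,0)[XO/XX/O./XO]+0* (2,1)[.O/XX/OX/XO]+0
p2 O@[XO/XX/O./XO]: (2,1)[XO/XX/OO/XO]+0*
p3 X@[XO/XX/OO/XO] terminal +0; root [.O/XX/O./XO] d6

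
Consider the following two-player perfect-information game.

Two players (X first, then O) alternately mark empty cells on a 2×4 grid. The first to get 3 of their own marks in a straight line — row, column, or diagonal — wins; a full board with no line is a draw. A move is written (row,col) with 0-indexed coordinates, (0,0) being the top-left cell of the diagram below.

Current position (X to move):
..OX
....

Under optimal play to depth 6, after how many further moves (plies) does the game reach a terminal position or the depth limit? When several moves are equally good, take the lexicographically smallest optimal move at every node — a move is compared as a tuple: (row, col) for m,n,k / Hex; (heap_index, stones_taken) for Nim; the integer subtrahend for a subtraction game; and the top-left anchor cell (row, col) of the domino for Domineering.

PV length from [..OX/....]: 6 plies

[..OX/....] X move#1: (0,0):+0/X.OX/....*, (0,1):+0/.XOX/...., (1,0):+0/..OX/X..., (1,1):+0/..OX/.X.., (1,2):+0/..OX/..X., (1,3):+0/..OX/...X
[X.OX/....] O move#2: (0,1):+0/XOOX/....*, (1,0):+0/X.OX/O..., (1,1):+0/X.OX/.O.., (1,2):+0/X.OX/..O., (1,3):+0/X.OX/...O
[XOOX/....] X move#3: (1,0):+0/XOOX/X...*, (1,1):+0/XOOX/.X.., (1,2):+0/XOOX/..X., (1,3):+0/XOOX/...X
[XOOX/X...] O move#4: (1,1):+0/XOOX/XO..*, (1,2):+0/XOOX/X.O., (1,3):+0/XOOX/X..O
[XOOX/XO..] X move#5: (1,2):+0/XOOX/XOX.*, (1,3):+0/XOOX/XO.X
[XOOX/XOX.] O move#6: (1,3):+0/XOOX/XOXO*
[XOOX/XOXO] end (terminal +0, X#7); searched ..OX/.... to 6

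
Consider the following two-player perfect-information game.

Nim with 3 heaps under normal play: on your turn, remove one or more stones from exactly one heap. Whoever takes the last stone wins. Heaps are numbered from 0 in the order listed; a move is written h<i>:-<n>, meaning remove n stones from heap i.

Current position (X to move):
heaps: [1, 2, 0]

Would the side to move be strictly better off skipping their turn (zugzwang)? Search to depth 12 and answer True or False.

[(1,2,0)] X move#1: h0:-1:-1/(0,2,0), h1:-1:+1/(1,1,0)*, h1:-2:-1/(1,0,0)
[(1,1,0)] O move#2: h0:-1:-1/(0,1,0)*, h1:-1:-1/(1,0,0)
[(0,1,0)] X move#3: h1:-1:+1/(0,0,0)*
[(0,0,0)] end (terminal -1, O#4); searched (1,2,0) to 12
pass branch (O moves first from the same position):
  | [(1,2,0)] O move#1: h0:-1:-1/(0,2,0), h1:-1:+1/(1,1,0)*, h1:-2:-1/(1,0,0)
  | [(1,1,0)] X move#2: h0:-1:-1/(0,1,0)*, h1:-1:-1/(1,0,0)
  | [(0,1,0)] O move#3: h1:-1:+1/(0,0,0)*
  | [(0,0,0)] end (terminal -1, X#4); searched (1,2,0) to 12
X moving scores +1; X passing scores -1

zugzwang((1,2,0), X) = False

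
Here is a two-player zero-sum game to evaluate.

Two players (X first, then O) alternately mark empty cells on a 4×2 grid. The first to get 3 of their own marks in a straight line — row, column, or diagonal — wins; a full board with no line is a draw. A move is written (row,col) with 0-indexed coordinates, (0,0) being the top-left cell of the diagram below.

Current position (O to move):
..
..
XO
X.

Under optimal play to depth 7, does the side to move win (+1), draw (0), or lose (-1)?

value(../../XO/X., O) = 0

ply 1, O at ../../XO/X. | (0,0)=-1→O./../XO/X.; (0,1)=-1→.O/../XO/X.; (1,0)=+0→../O./XO/X.*; (1,1)=-1→../.O/XO/X.; (3,1)=-1→../../XO/XO
ply 2, X at ../O./XO/X. | (0,0)=-1→X./O./XO/X.; (0,1)=+0→.X/O./XO/X.*; (1,1)=+0→../OX/XO/X.; (3,1)=+0→../O./XO/XX
ply 3, O at .X/O./XO/X. | (0,0)=+0→OX/O./XO/X.*; (1,1)=+0→.X/OO/XO/X.; (3,1)=+0→.X/O./XO/XO
ply 4, X at OX/O./XO/X. | (1,1)=+0→OX/OX/XO/X.*; (3,1)=+0→OX/O./XO/XX
ply 5, O at OX/OX/XO/X. | (3,1)=+0→OX/OX/XO/XO*
ply 6: OX/OX/XO/XO is terminal +0 (X); from ../../XO/X. depth 7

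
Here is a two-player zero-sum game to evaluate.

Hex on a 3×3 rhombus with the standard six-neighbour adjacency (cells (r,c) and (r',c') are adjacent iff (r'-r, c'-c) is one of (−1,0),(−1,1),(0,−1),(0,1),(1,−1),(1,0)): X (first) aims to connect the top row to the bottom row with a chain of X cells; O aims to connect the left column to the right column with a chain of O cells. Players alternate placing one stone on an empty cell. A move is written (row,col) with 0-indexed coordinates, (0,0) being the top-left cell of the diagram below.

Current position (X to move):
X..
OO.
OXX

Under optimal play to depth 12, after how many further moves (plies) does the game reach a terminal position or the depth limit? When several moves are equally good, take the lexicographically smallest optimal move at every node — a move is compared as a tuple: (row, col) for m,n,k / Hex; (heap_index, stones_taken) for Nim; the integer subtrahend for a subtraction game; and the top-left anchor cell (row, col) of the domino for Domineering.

PV length from [X../OO./OXX]: 2 plies

p1 X@[X../OO./OXX]: (0,1)[XX./OO./OXX]-1* (0,2)[X.X/OO./OXX]-1 (1,2)[X../OOX/OXX]-1
p2 O@[XX./OO./OXX]: (0,2)[XXO/OO./OXX]+1* (1,2)[XX./OOO/OXX]+1
p3 X@[XXO/OO./OXX] terminal -1; root [X../OO./OXX] d12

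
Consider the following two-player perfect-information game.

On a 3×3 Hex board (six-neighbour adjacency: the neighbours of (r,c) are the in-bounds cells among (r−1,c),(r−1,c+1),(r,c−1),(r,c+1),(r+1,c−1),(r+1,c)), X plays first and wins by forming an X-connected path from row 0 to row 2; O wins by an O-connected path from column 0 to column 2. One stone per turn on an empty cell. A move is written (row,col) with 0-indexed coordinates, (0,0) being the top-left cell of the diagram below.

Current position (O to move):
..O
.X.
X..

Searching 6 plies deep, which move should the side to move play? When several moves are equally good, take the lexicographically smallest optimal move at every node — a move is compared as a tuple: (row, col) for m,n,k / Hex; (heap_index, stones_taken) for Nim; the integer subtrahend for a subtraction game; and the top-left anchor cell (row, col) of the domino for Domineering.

O's best at [..O/.X./X..]: (0,1)

p1 O@[..O/.X./X..]: (0,0)[O.O/.X./X..]-1 (0,1)[.OO/.X./X..]+1* (1,0)[..O/OX./X..]-1 (1,2)[..O/.XO/X..]-1 (2,1)[..O/.X./XO.]-1 (2,2)[..O/.X./X.O]-1
p2 X@[.OO/.X./X..]: (0,0)[XOO/.X./X..]-1* (1,0)[.OO/XX./X..]-1 (1,2)[.OO/.XX/X..]-1 (2,1)[.OO/.X./XX.]-1 (2,2)[.OO/.X./X.X]-1
p3 O@[XOO/.X./X..]: (1,0)[XOO/OX./X..]+1* (1,2)[XOO/.XO/X..]-1 (2,1)[XOO/.X./XO.]-1 (2,2)[XOO/.X./X.O]-1
p4 X@[XOO/OX./X..] terminal -1; root [..O/.X./X..] d6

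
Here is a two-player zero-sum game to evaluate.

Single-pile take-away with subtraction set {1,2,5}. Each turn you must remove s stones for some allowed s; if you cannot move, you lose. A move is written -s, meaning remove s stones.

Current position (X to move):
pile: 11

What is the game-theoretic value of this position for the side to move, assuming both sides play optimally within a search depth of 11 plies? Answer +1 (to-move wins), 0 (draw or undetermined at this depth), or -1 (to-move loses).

value(11, X) = +1

ply 1, X at 11 | -1=-1→10; -2=+1→9*; -5=+1→6
ply 2, O at 9 | -1=-1→8*; -2=-1→7; -5=-1→4
ply 3, X at 8 | -1=-1→7; -2=+1→6*; -5=+1→3
ply 4, O at 6 | -1=-1→5*; -2=-1→4; -5=-1→1
ply 5, X at 5 | -1=-1→4; -2=+1→3*; -5=+1→0
ply 6, O at 3 | -1=-1→2*; -2=-1→1
ply 7, X at 2 | -1=-1→1; -2=+1→0*
ply 8: 0 is terminal -1 (O); from 11 depth 11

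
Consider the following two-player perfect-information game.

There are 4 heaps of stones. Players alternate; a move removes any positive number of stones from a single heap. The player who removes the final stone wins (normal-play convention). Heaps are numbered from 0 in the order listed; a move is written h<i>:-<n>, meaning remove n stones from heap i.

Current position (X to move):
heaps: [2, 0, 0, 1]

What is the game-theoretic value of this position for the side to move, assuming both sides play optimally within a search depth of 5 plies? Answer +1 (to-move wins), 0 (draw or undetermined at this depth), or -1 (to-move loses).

value((2,0,0,1), X) = +1

ply 1, X at (2,0,0,1) | h0:-1=+1→(1,0,0,1)*; h0:-2=-1→(0,0,0,1); h3:-1=-1→(2,0,0,0)
ply 2, O at (1,0,0,1) | h0:-1=-1→(0,0,0,1)*; h3:-1=-1→(1,0,0,0)
ply 3, X at (0,0,0,1) | h3:-1=+1→(0,0,0,0)*
ply 4: (0,0,0,0) is terminal -1 (O); from (2,0,0,1) depth 5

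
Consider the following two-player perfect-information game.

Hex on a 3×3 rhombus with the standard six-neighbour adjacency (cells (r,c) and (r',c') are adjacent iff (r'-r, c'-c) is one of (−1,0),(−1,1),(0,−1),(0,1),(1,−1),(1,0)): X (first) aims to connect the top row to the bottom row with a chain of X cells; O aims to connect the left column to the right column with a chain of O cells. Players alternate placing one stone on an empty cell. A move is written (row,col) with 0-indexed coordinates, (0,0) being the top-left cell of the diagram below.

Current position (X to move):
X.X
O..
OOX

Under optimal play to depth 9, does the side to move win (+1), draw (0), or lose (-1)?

value(X.X/O../OOX, X) = +1

ply 1, X at X.X/O../OOX | (0,1)=-1→XXX/O../OOX; (1,1)=-1→X.X/OX./OOX; (1,2)=+1→X.X/O.X/OOX*
ply 2: X.X/O.X/OOX is terminal -1 (O); from X.X/O../OOX depth 9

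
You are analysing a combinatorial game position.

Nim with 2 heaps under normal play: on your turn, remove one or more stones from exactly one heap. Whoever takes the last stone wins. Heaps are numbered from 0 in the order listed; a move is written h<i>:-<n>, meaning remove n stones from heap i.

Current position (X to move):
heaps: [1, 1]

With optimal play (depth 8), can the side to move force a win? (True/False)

X winning at [(1,1)]: False

[(1,1)] X move#1: h0:-1:-1/(0,1)*, h1:-1:-1/(1,0)
[(0,1)] O move#2: h1:-1:+1/(0,0)*
[(0,0)] end (terminal -1, X#3); searched (1,1) to 8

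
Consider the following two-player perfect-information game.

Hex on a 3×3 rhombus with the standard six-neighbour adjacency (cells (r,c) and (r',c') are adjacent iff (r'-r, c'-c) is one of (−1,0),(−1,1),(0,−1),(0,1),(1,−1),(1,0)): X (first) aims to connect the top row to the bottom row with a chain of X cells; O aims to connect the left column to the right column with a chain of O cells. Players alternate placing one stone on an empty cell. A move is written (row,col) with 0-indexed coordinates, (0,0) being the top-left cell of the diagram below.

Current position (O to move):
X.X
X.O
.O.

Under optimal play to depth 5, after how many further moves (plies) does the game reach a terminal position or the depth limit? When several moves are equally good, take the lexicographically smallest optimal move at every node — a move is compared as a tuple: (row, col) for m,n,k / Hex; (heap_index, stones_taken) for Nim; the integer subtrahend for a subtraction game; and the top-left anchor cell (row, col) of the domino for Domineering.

PV length from [X.X/X.O/.O.]: 1 ply

p1 O@[X.X/X.O/.O.]: (0,1)[XOX/X.O/.O.]-1 (1,1)[X.X/XOO/.O.]-1 (2,0)[X.X/X.O/OO.]+1* (2,2)[X.X/X.O/.OO]-1
p2 X@[X.X/X.O/OO.] terminal -1; root [X.X/X.O/.O.] d5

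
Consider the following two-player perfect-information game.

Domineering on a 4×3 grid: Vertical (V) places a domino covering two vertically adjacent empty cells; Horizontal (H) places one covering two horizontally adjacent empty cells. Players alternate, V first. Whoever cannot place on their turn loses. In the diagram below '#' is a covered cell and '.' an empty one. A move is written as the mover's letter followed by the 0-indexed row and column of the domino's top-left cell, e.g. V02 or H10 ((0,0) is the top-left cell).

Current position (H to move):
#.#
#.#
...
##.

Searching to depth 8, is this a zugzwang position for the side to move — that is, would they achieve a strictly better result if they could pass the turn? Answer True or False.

zugzwang(#.#/#.#/.../##., H) = False

[#.#/#.#/.../##.] H move#1: H20:-1/#.#/#.#/##./##.*, H21:-1/#.#/#.#/.##/##.
[#.#/#.#/##./##.] V move#2: V01:+1/###/###/##./##.*, V22:+1/#.#/#.#/###/###
[###/###/##./##.] end (terminal -1, H#3); searched #.#/#.#/.../##. to 8
pass branch (V moves first from the same position):
  | [#.#/#.#/.../##.] V move#1: V01:-1/###/###/.../##., V11:+1/#.#/###/.#./##.*, V22:+1/#.#/#.#/..#/###
  | [#.#/###/.#./##.] end (terminal -1, H#2); searched #.#/#.#/.../##. to 8
H moving scores -1; H passing scores -1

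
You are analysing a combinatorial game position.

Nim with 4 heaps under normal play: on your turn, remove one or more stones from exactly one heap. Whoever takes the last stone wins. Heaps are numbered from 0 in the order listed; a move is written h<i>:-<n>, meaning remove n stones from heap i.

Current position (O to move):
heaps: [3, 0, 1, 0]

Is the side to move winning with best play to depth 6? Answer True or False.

O winning at [(3,0,1,0)]: True

[(3,0,1,0)] O move#1: h0:-1:-1/(2,0,1,0), h0:-2:+1/(1,0,1,0)*, h0:-3:-1/(0,0,1,0), h2:-1:-1/(3,0,0,0)
[(1,0,1,0)] X move#2: h0:-1:-1/(0,0,1,0)*, h2:-1:-1/(1,0,0,0)
[(0,0,1,0)] O move#3: h2:-1:+1/(0,0,0,0)*
[(0,0,0,0)] end (terminal -1, X#4); searched (3,0,1,0) to 6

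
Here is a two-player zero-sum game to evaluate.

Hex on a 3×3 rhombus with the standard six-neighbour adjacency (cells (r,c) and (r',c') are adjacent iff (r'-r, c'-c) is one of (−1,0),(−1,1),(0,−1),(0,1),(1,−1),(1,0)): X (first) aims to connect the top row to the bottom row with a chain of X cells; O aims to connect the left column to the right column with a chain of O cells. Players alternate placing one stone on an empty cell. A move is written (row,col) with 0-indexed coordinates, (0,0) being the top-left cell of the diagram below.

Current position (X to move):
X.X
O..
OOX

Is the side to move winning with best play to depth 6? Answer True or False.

X winning at [X.X/O../OOX]: True

p1 X@[X.X/O../OOX]: (0,1)[XXX/O../OOX]-1 (1,1)[X.X/OX./OOX]-1 (1,2)[X.X/O.X/OOX]+1*
p2 O@[X.X/O.X/OOX] terminal -1; root [X.X/O../OOX] d6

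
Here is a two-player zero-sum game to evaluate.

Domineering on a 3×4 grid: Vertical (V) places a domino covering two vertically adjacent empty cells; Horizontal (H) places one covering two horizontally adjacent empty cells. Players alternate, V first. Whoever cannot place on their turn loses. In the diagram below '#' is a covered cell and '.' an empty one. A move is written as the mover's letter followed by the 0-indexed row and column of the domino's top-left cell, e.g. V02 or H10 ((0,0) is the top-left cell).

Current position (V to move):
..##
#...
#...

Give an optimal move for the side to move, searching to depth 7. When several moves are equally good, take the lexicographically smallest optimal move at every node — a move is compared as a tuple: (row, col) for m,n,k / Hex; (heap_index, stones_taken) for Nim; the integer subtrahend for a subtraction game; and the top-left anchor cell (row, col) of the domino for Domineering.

p1 V@[..##/#.../#...]: V01[.###/##../#...]-1 V11[..##/##../##..]-1 V12[..##/#.#./#.#.]+1* V13[..##/#..#/#..#]-1
p2 H@[..##/#.#./#.#.]: H00[####/#.#./#.#.]-1*
p3 V@[####/#.#./#.#.]: V11[####/###./###.]+1* V13[####/#.##/#.##]+1
p4 H@[####/###./###.] terminal -1; root [..##/#.../#...] d7

V's best at [..##/#.../#...]: V12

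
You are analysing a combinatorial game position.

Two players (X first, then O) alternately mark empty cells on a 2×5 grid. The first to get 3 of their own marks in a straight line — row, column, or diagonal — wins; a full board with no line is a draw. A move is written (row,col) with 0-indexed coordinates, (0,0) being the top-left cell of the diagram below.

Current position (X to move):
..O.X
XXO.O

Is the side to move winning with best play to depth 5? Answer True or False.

X winning at [..O.X/XXO.O]: False

ply 1, X at ..O.X/XXO.O | (0,0)=-1→X.O.X/XXO.O*; (0,1)=-1→.XO.X/XXO.O; (0,3)=-1→..OXX/XXO.O; (1,3)=-1→..O.X/XXOXO
ply 2, O at X.O.X/XXO.O | (0,1)=+1→XOO.X/XXO.O*; (0,3)=+1→X.OOX/XXO.O; (1,3)=+1→X.O.X/XXOOO
ply 3, X at XOO.X/XXO.O | (0,3)=-1→XOOXX/XXO.O*; (1,3)=-1→XOO.X/XXOXO
ply 4, O at XOOXX/XXO.O | (1,3)=+1→XOOXX/XXOOO*
ply 5: XOOXX/XXOOO is terminal -1 (X); from ..O.X/XXO.O depth 5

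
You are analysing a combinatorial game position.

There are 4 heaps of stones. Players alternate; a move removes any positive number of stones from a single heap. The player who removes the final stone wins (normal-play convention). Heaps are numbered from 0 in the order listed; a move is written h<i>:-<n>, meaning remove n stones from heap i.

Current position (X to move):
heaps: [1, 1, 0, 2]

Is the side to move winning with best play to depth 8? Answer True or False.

X winning at [(1,1,0,2)]: True

ply 1, X at (1,1,0,2) | h0:-1=-1→(0,1,0,2); h1:-1=-1→(1,0,0,2); h3:-1=-1→(1,1,0,1); h3:-2=+1→(1,1,0,0)*
ply 2, O at (1,1,0,0) | h0:-1=-1→(0,1,0,0)*; h1:-1=-1→(1,0,0,0)
ply 3, X at (0,1,0,0) | h1:-1=+1→(0,0,0,0)*
ply 4: (0,0,0,0) is terminal -1 (O); from (1,1,0,2) depth 8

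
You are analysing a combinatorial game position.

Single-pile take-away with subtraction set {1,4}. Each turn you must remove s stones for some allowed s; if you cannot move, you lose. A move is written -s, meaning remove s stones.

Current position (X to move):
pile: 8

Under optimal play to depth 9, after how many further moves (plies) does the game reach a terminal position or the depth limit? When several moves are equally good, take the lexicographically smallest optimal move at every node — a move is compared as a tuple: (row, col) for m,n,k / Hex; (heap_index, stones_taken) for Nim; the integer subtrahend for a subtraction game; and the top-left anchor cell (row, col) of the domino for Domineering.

PV length from [8]: 5 plies

[8] X move#1: -1:+1/7*, -4:-1/4
[7] O move#2: -1:-1/6*, -4:-1/3
[6] X move#3: -1:+1/5*, -4:+1/2
[5] O move#4: -1:-1/4*, -4:-1/1
[4] X move#5: -1:-1/3, -4:+1/0*
[0] end (terminal -1, O#6); searched 8 to 9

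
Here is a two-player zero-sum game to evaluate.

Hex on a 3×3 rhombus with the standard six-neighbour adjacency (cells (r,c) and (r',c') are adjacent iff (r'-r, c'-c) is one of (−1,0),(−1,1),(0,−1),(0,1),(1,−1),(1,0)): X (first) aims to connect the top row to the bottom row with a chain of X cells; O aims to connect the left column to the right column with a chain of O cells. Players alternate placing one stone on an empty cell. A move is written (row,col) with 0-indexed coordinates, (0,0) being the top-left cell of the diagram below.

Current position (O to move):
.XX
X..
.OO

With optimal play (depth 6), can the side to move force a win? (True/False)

p1 O@[.XX/X../.OO]: (0,0)[OXX/X../.OO]-1 (1,1)[.XX/XO./.OO]-1 (1,2)[.XX/X.O/.OO]-1 (2,0)[.XX/X../OOO]+1*
p2 X@[.XX/X../OOO] terminal -1; root [.XX/X../.OO] d6

O winning at [.XX/X../.OO]: True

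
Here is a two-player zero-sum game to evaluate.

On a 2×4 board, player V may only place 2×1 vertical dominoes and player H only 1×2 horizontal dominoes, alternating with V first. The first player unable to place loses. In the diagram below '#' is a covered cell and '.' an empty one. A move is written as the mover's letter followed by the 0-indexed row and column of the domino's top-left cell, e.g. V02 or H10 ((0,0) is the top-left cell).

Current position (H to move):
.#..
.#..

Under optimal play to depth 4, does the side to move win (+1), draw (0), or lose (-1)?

p1 H@[.#../.#..]: H02[.###/.#..]+1* H12[.#../.###]+1
p2 V@[.###/.#..]: V00[####/##..]-1*
p3 H@[####/##..]: H12[####/####]+1*
p4 V@[####/####] terminal -1; root [.#../.#..] d4

value(.#../.#.., H) = +1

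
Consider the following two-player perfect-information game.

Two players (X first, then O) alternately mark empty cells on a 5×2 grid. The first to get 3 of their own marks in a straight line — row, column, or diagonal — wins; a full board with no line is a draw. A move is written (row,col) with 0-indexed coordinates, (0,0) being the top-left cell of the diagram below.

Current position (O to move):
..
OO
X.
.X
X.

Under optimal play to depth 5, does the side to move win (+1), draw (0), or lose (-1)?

[../OO/X./.X/X.] O move#1: (0,0):-1/O./OO/X./.X/X., (0,1):-1/.O/OO/X./.X/X., (2,1):-1/../OO/XO/.X/X., (3,0):+0/../OO/X./OX/X.*, (4,1):-1/../OO/X./.X/XO
[../OO/X./OX/X.] X move#2: (0,0):+0/X./OO/X./OX/X.*, (0,1):+0/.X/OO/X./OX/X., (2,1):+0/../OO/XX/OX/X., (4,1):+0/../OO/X./OX/XX
[X./OO/X./OX/X.] O move#3: (0,1):+0/XO/OO/X./OX/X.*, (2,1):+0/X./OO/XO/OX/X., (4,1):+0/X./OO/X./OX/XO
[XO/OO/X./OX/X.] X move#4: (2,1):+0/XO/OO/XX/OX/X.*, (4,1):-1/XO/OO/X./OX/XX
[XO/OO/XX/OX/X.] O move#5: (4,1):+0/XO/OO/XX/OX/XO*
[XO/OO/XX/OX/XO] end (terminal +0, X#6); searched ../OO/X./.X/X. to 5

value(../OO/X./.X/X., O) = 0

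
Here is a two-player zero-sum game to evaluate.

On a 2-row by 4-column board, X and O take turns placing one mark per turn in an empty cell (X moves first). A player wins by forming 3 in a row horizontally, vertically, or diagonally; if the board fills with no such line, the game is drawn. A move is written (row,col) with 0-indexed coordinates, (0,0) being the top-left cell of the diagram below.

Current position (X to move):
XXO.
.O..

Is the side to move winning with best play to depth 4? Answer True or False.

p1 X@[XXO./.O..]: (0,3)[XXOX/.O..]-1 (1,0)[XXO./XO..]+0* (1,2)[XXO./.OX.]+0 (1,3)[XXO./.O.X]+0
p2 O@[XXO./XO..]: (0,3)[XXOO/XO..]+0* (1,2)[XXO./XOO.]+0 (1,3)[XXO./XO.O]+0
p3 X@[XXOO/XO..]: (1,2)[XXOO/XOX.]+0* (1,3)[XXOO/XO.X]+0
p4 O@[XXOO/XOX.]: (1,3)[XXOO/XOXO]+0*
p5 X@[XXOO/XOXO] terminal +0; root [XXO./.O..] d4

X winning at [XXO./.O..]: False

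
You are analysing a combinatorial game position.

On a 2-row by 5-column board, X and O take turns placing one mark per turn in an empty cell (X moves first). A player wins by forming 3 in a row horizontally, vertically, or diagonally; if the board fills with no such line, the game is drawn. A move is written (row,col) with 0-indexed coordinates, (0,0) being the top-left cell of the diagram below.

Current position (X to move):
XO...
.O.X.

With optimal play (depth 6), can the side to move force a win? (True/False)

X winning at [XO.../.O.X.]: False

[XO.../.O.X.] X move#1: (0,2):+0/XOX../.O.X.*, (0,3):+0/XO.X./.O.X., (0,4):+0/XO..X/.O.X., (1,0):+0/XO.../XO.X., (1,2):+0/XO.../.OXX., (1,4):+0/XO.../.O.XX
[XOX../.O.X.] O move#2: (0,3):+0/XOXO./.O.X.*, (0,4):+0/XOX.O/.O.X., (1,0):+0/XOX../OO.X., (1,2):+0/XOX../.OOX., (1,4):+0/XOX../.O.XO
[XOXO./.O.X.] X move#3: (0,4):+0/XOXOX/.O.X.*, (1,0):+0/XOXO./XO.X., (1,2):+0/XOXO./.OXX., (1,4):+0/XOXO./.O.XX
[XOXOX/.O.X.] O move#4: (1,0):+0/XOXOX/OO.X.*, (1,2):+0/XOXOX/.OOX., (1,4):+0/XOXOX/.O.XO
[XOXOX/OO.X.] X move#5: (1,2):+0/XOXOX/OOXX.*, (1,4):-1/XOXOX/OO.XX
[XOXOX/OOXX.] O move#6: (1,4):+0/XOXOX/OOXXO*
[XOXOX/OOXXO] end (terminal +0, X#7); searched XO.../.O.X. to 6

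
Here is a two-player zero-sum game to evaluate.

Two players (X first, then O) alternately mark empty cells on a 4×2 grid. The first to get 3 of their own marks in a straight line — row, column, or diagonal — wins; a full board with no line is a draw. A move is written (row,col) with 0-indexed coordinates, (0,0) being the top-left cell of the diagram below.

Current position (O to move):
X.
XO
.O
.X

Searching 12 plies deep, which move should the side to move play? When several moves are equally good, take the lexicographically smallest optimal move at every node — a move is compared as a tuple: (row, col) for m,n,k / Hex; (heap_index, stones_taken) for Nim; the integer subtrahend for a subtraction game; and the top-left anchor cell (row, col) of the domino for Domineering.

O's best at [X./XO/.O/.X]: (0,1)

p1 O@[X./XO/.O/.X]: (0,1)[XO/XO/.O/.X]+1* (2,0)[X./XO/OO/.X]+0 (3,0)[X./XO/.O/OX]-1
p2 X@[XO/XO/.O/.X] terminal -1; root [X./XO/.O/.X] d12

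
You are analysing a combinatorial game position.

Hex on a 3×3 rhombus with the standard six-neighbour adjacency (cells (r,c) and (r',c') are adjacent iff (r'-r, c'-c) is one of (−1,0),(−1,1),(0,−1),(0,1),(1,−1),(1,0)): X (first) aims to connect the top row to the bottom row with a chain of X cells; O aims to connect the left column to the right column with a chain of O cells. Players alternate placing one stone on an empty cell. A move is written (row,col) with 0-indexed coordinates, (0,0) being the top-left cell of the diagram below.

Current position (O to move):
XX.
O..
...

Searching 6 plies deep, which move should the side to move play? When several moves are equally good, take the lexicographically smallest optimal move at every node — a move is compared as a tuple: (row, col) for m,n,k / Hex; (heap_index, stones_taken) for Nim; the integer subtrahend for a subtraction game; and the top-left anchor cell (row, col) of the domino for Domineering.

O's best at [XX./O../...]: (1,1)

[XX./O../...] O move#1: (0,2):-1/XXO/O../..., (1,1):+1/XX./OO./...*, (1,2):-1/XX./O.O/..., (2,0):-1/XX./O../O.., (2,1):+1/XX./O../.O., (2,2):-1/XX./O../..O
[XX./OO./...] X move#2: (0,2):-1/XXX/OO./...*, (1,2):-1/XX./OOX/..., (2,0):-1/XX./OO./X.., (2,1):-1/XX./OO./.X., (2,2):-1/XX./OO./..X
[XXX/OO./...] O move#3: (1,2):+1/XXX/OOO/...*, (2,0):-1/XXX/OO./O.., (2,1):+1/XXX/OO./.O., (2,2):+1/XXX/OO./..O
[XXX/OOO/...] end (terminal -1, X#4); searched XX./O../... to 6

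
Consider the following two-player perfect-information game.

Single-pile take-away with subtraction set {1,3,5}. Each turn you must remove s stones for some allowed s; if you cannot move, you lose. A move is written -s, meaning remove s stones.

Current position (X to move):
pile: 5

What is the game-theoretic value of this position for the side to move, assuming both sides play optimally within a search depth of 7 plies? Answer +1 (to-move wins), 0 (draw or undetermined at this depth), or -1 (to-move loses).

value(5, X) = +1

ply 1, X at 5 | -1=+1→4*; -3=+1→2; -5=+1→0
ply 2, O at 4 | -1=-1→3*; -3=-1→1
ply 3, X at 3 | -1=+1→2*; -3=+1→0
ply 4, O at 2 | -1=-1→1*
ply 5, X at 1 | -1=+1→0*
ply 6: 0 is terminal -1 (O); from 5 depth 7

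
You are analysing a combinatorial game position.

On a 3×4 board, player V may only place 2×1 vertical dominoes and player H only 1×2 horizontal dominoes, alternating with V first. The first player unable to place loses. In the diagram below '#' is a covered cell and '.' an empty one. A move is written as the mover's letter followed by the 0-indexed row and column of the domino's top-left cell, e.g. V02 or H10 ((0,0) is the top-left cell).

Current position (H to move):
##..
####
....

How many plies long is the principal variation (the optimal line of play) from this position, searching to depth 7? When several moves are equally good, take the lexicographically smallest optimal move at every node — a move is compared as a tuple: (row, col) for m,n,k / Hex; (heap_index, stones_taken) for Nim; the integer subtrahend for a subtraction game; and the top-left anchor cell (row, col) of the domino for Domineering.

[##../####/....] H move#1: H02:+1/####/####/....*, H20:+1/##../####/##.., H21:+1/##../####/.##., H22:+1/##../####/..##
[####/####/....] end (terminal -1, V#2); searched ##../####/.... to 7

PV length from [##../####/....]: 1 ply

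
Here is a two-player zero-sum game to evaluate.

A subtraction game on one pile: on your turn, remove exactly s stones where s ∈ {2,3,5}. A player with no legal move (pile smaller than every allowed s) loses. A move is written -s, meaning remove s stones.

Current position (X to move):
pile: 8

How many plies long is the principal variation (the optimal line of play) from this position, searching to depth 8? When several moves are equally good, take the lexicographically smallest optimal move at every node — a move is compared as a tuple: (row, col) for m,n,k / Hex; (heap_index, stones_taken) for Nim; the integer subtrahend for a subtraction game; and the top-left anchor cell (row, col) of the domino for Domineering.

p1 X@[8]: -2[6]-1* -3[5]-1 -5[3]-1
p2 O@[6]: -2[4]-1 -3[3]-1 -5[1]+1*
p3 X@[1] terminal -1; root [8] d8

PV length from [8]: 2 plies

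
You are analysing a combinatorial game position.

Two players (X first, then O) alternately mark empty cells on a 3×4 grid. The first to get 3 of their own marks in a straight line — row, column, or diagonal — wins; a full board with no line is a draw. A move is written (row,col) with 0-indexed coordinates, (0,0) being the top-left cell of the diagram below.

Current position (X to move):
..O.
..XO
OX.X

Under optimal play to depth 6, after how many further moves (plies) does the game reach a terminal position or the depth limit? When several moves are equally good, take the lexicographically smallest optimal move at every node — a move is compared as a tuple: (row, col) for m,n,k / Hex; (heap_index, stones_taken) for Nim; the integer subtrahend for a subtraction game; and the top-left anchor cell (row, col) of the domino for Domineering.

ply 1, X at ..O./..XO/OX.X | (0,0)=-1→X.O./..XO/OX.X; (0,1)=+1→.XO./..XO/OX.X*; (0,3)=+1→..OX/..XO/OX.X; (1,0)=-1→..O./X.XO/OX.X; (1,1)=+1→..O./.XXO/OX.X; (2,2)=+1→..O./..XO/OXXX
ply 2: .XO./..XO/OX.X is terminal -1 (O); from ..O./..XO/OX.X depth 6

PV length from [..O./..XO/OX.X]: 1 ply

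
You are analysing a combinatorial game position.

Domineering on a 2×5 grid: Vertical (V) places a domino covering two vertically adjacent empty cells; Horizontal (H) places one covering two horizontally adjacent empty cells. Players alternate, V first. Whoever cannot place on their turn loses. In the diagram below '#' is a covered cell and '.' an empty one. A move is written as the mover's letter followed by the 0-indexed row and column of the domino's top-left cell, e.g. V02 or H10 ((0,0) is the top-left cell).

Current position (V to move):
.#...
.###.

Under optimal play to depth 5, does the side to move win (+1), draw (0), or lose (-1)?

p1 V@[.#.../.###.]: V00[##.../####.]-1 V04[.#..#/.####]+1*
p2 H@[.#..#/.####]: H02[.####/.####]-1*
p3 V@[.####/.####]: V00[#####/#####]+1*
p4 H@[#####/#####] terminal -1; root [.#.../.###.] d5

value(.#.../.###., V) = +1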